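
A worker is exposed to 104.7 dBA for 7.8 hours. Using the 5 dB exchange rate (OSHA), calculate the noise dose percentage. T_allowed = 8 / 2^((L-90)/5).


Given values:
  L = 104.7 dBA, T = 7.8 hours
Formula: T_allowed = 8 / 2^((L - 90) / 5)
Compute exponent: (104.7 - 90) / 5 = 2.94
Compute 2^(2.94) = 7.674113
T_allowed = 8 / 7.674113 = 1.042466 hours
Dose = (T / T_allowed) * 100
Dose = (7.8 / 1.042466) * 100 = 748.23

748.23 %


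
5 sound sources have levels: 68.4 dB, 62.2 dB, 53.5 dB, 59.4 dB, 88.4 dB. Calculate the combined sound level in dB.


Formula: L_total = 10 * log10( sum(10^(Li/10)) )
  Source 1: 10^(68.4/10) = 6918309.7092
  Source 2: 10^(62.2/10) = 1659586.9074
  Source 3: 10^(53.5/10) = 223872.1139
  Source 4: 10^(59.4/10) = 870963.59
  Source 5: 10^(88.4/10) = 691830970.9189
Sum of linear values = 701503703.2394
L_total = 10 * log10(701503703.2394) = 88.46

88.46 dB


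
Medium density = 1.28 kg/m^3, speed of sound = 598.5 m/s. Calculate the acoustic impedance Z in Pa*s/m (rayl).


Given values:
  rho = 1.28 kg/m^3
  c = 598.5 m/s
Formula: Z = rho * c
Z = 1.28 * 598.5
Z = 766.08

766.08 rayl


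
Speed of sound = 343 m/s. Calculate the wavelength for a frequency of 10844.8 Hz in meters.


Given values:
  c = 343 m/s, f = 10844.8 Hz
Formula: lambda = c / f
lambda = 343 / 10844.8
lambda = 0.0316

0.0316 m


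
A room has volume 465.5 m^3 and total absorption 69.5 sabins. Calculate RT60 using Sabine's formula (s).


Given values:
  V = 465.5 m^3
  A = 69.5 sabins
Formula: RT60 = 0.161 * V / A
Numerator: 0.161 * 465.5 = 74.9455
RT60 = 74.9455 / 69.5 = 1.078

1.078 s


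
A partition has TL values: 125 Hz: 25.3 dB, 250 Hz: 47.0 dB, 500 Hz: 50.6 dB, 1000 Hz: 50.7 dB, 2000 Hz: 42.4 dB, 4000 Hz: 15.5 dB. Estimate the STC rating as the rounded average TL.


Given TL values at each frequency:
  125 Hz: 25.3 dB
  250 Hz: 47.0 dB
  500 Hz: 50.6 dB
  1000 Hz: 50.7 dB
  2000 Hz: 42.4 dB
  4000 Hz: 15.5 dB
Formula: STC ~ round(average of TL values)
Sum = 25.3 + 47.0 + 50.6 + 50.7 + 42.4 + 15.5 = 231.5
Average = 231.5 / 6 = 38.58
Rounded: 39

39


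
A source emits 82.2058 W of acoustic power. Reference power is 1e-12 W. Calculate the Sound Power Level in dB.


Given values:
  W = 82.2058 W
  W_ref = 1e-12 W
Formula: SWL = 10 * log10(W / W_ref)
Compute ratio: W / W_ref = 82205800000000
Compute log10: log10(82205800000000) = 13.914902
Multiply: SWL = 10 * 13.914902 = 139.15

139.15 dB


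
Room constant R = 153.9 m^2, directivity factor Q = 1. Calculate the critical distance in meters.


Given values:
  R = 153.9 m^2, Q = 1
Formula: d_c = 0.141 * sqrt(Q * R)
Compute Q * R = 1 * 153.9 = 153.9
Compute sqrt(153.9) = 12.4056
d_c = 0.141 * 12.4056 = 1.749

1.749 m


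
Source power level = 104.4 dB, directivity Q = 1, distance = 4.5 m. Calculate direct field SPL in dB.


Given values:
  Lw = 104.4 dB, Q = 1, r = 4.5 m
Formula: SPL = Lw + 10 * log10(Q / (4 * pi * r^2))
Compute 4 * pi * r^2 = 4 * pi * 4.5^2 = 254.469
Compute Q / denom = 1 / 254.469 = 0.00392975
Compute 10 * log10(0.00392975) = -24.0564
SPL = 104.4 + (-24.0564) = 80.34

80.34 dB


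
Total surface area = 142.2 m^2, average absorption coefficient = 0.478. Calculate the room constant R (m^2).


Given values:
  S = 142.2 m^2, alpha = 0.478
Formula: R = S * alpha / (1 - alpha)
Numerator: 142.2 * 0.478 = 67.9716
Denominator: 1 - 0.478 = 0.522
R = 67.9716 / 0.522 = 130.21

130.21 m^2


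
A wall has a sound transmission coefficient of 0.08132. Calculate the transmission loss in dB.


Given values:
  tau = 0.08132
Formula: TL = 10 * log10(1 / tau)
Compute 1 / tau = 1 / 0.08132 = 12.2971
Compute log10(12.2971) = 1.089803
TL = 10 * 1.089803 = 10.9

10.9 dB


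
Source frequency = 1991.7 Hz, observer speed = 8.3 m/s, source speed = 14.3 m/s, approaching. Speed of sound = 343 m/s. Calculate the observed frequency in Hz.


Given values:
  f_s = 1991.7 Hz, v_o = 8.3 m/s, v_s = 14.3 m/s
  Direction: approaching
Formula: f_o = f_s * (c + v_o) / (c - v_s)
Numerator: c + v_o = 343 + 8.3 = 351.3
Denominator: c - v_s = 343 - 14.3 = 328.7
f_o = 1991.7 * 351.3 / 328.7 = 2128.64

2128.64 Hz


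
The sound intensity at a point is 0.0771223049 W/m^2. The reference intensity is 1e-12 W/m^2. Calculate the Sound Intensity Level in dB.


Given values:
  I = 0.0771223049 W/m^2
  I_ref = 1e-12 W/m^2
Formula: SIL = 10 * log10(I / I_ref)
Compute ratio: I / I_ref = 77122304900
Compute log10: log10(77122304900) = 10.88718
Multiply: SIL = 10 * 10.88718 = 108.87

108.87 dB


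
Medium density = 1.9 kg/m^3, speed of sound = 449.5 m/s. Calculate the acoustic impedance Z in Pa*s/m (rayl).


Given values:
  rho = 1.9 kg/m^3
  c = 449.5 m/s
Formula: Z = rho * c
Z = 1.9 * 449.5
Z = 854.05

854.05 rayl


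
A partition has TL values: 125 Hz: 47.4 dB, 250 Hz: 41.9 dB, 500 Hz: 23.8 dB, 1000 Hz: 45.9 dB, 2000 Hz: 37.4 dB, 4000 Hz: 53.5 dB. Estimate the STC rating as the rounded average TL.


Given TL values at each frequency:
  125 Hz: 47.4 dB
  250 Hz: 41.9 dB
  500 Hz: 23.8 dB
  1000 Hz: 45.9 dB
  2000 Hz: 37.4 dB
  4000 Hz: 53.5 dB
Formula: STC ~ round(average of TL values)
Sum = 47.4 + 41.9 + 23.8 + 45.9 + 37.4 + 53.5 = 249.9
Average = 249.9 / 6 = 41.65
Rounded: 42

42


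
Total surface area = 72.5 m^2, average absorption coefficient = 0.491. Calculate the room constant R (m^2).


Given values:
  S = 72.5 m^2, alpha = 0.491
Formula: R = S * alpha / (1 - alpha)
Numerator: 72.5 * 0.491 = 35.5975
Denominator: 1 - 0.491 = 0.509
R = 35.5975 / 0.509 = 69.94

69.94 m^2


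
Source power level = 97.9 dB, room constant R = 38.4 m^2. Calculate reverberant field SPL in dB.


Given values:
  Lw = 97.9 dB, R = 38.4 m^2
Formula: SPL = Lw + 10 * log10(4 / R)
Compute 4 / R = 4 / 38.4 = 0.104167
Compute 10 * log10(0.104167) = -9.8227
SPL = 97.9 + (-9.8227) = 88.08

88.08 dB


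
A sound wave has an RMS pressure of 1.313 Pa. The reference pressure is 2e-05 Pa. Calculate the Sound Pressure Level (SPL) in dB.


Given values:
  p = 1.313 Pa
  p_ref = 2e-05 Pa
Formula: SPL = 20 * log10(p / p_ref)
Compute ratio: p / p_ref = 1.313 / 2e-05 = 65650
Compute log10: log10(65650) = 4.817235
Multiply: SPL = 20 * 4.817235 = 96.34

96.34 dB


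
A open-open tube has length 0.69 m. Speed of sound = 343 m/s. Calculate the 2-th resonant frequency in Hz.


Given values:
  Tube type: open-open, L = 0.69 m, c = 343 m/s, n = 2
Formula: f_n = n * c / (2 * L)
Compute 2 * L = 2 * 0.69 = 1.38
f = 2 * 343 / 1.38
f = 497.1

497.1 Hz


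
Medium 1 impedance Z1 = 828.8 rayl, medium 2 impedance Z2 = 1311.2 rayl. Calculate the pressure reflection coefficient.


Given values:
  Z1 = 828.8 rayl, Z2 = 1311.2 rayl
Formula: R = (Z2 - Z1) / (Z2 + Z1)
Numerator: Z2 - Z1 = 1311.2 - 828.8 = 482.4
Denominator: Z2 + Z1 = 1311.2 + 828.8 = 2140.0
R = 482.4 / 2140.0 = 0.2254

0.2254


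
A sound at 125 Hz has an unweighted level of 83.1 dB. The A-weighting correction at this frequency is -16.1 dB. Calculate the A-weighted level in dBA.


Given values:
  SPL = 83.1 dB
  A-weighting at 125 Hz = -16.1 dB
Formula: L_A = SPL + A_weight
L_A = 83.1 + (-16.1)
L_A = 67.0

67.0 dBA


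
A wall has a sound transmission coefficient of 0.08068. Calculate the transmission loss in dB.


Given values:
  tau = 0.08068
Formula: TL = 10 * log10(1 / tau)
Compute 1 / tau = 1 / 0.08068 = 12.3946
Compute log10(12.3946) = 1.093233
TL = 10 * 1.093233 = 10.93

10.93 dB


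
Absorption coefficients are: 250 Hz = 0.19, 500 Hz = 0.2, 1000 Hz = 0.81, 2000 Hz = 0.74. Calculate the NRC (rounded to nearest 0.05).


Given values:
  a_250 = 0.19, a_500 = 0.2
  a_1000 = 0.81, a_2000 = 0.74
Formula: NRC = (a250 + a500 + a1000 + a2000) / 4
Sum = 0.19 + 0.2 + 0.81 + 0.74 = 1.94
NRC = 1.94 / 4 = 0.485
Rounded to nearest 0.05: 0.5

0.5


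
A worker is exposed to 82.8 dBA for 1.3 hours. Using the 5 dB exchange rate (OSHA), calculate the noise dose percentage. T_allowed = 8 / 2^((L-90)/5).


Given values:
  L = 82.8 dBA, T = 1.3 hours
Formula: T_allowed = 8 / 2^((L - 90) / 5)
Compute exponent: (82.8 - 90) / 5 = -1.44
Compute 2^(-1.44) = 0.368567
T_allowed = 8 / 0.368567 = 21.705687 hours
Dose = (T / T_allowed) * 100
Dose = (1.3 / 21.705687) * 100 = 5.99

5.99 %


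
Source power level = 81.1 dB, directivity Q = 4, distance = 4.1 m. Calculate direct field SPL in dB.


Given values:
  Lw = 81.1 dB, Q = 4, r = 4.1 m
Formula: SPL = Lw + 10 * log10(Q / (4 * pi * r^2))
Compute 4 * pi * r^2 = 4 * pi * 4.1^2 = 211.2407
Compute Q / denom = 4 / 211.2407 = 0.01893574
Compute 10 * log10(0.01893574) = -17.2272
SPL = 81.1 + (-17.2272) = 63.87

63.87 dB


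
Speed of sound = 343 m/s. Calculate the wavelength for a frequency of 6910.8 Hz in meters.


Given values:
  c = 343 m/s, f = 6910.8 Hz
Formula: lambda = c / f
lambda = 343 / 6910.8
lambda = 0.0496

0.0496 m


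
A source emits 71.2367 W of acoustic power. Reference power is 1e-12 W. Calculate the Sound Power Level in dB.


Given values:
  W = 71.2367 W
  W_ref = 1e-12 W
Formula: SWL = 10 * log10(W / W_ref)
Compute ratio: W / W_ref = 71236700000000
Compute log10: log10(71236700000000) = 13.852704
Multiply: SWL = 10 * 13.852704 = 138.53

138.53 dB


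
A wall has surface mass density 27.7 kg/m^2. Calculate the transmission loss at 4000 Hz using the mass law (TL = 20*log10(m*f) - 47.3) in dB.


Given values:
  m = 27.7 kg/m^2, f = 4000 Hz
Formula: TL = 20 * log10(m * f) - 47.3
Compute m * f = 27.7 * 4000 = 110800.0
Compute log10(110800.0) = 5.04454
Compute 20 * 5.04454 = 100.8908
TL = 100.8908 - 47.3 = 53.59

53.59 dB


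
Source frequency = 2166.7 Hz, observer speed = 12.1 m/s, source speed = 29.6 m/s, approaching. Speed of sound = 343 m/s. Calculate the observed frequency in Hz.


Given values:
  f_s = 2166.7 Hz, v_o = 12.1 m/s, v_s = 29.6 m/s
  Direction: approaching
Formula: f_o = f_s * (c + v_o) / (c - v_s)
Numerator: c + v_o = 343 + 12.1 = 355.1
Denominator: c - v_s = 343 - 29.6 = 313.4
f_o = 2166.7 * 355.1 / 313.4 = 2454.99

2454.99 Hz


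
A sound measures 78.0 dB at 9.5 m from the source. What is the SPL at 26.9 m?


Given values:
  SPL1 = 78.0 dB, r1 = 9.5 m, r2 = 26.9 m
Formula: SPL2 = SPL1 - 20 * log10(r2 / r1)
Compute ratio: r2 / r1 = 26.9 / 9.5 = 2.8316
Compute log10: log10(2.8316) = 0.452032
Compute drop: 20 * 0.452032 = 9.0406
SPL2 = 78.0 - 9.0406 = 68.96

68.96 dB


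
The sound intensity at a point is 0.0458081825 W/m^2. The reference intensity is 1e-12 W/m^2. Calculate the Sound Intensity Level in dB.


Given values:
  I = 0.0458081825 W/m^2
  I_ref = 1e-12 W/m^2
Formula: SIL = 10 * log10(I / I_ref)
Compute ratio: I / I_ref = 45808182500
Compute log10: log10(45808182500) = 10.660943
Multiply: SIL = 10 * 10.660943 = 106.61

106.61 dB


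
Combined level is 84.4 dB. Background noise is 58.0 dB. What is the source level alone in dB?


Given values:
  L_total = 84.4 dB, L_bg = 58.0 dB
Formula: L_source = 10 * log10(10^(L_total/10) - 10^(L_bg/10))
Convert to linear:
  10^(84.4/10) = 275422870.3338
  10^(58.0/10) = 630957.3445
Difference: 275422870.3338 - 630957.3445 = 274791912.9893
L_source = 10 * log10(274791912.9893) = 84.39

84.39 dB


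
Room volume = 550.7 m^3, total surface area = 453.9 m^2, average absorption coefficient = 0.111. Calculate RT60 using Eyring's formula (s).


Given values:
  V = 550.7 m^3, S = 453.9 m^2, alpha = 0.111
Formula: RT60 = 0.161 * V / (-S * ln(1 - alpha))
Compute ln(1 - 0.111) = ln(0.889) = -0.117658
Denominator: -453.9 * -0.117658 = 53.405
Numerator: 0.161 * 550.7 = 88.6627
RT60 = 88.6627 / 53.405 = 1.66

1.66 s


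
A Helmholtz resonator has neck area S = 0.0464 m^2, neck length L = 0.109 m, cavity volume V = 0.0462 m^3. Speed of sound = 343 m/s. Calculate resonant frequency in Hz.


Given values:
  S = 0.0464 m^2, L = 0.109 m, V = 0.0462 m^3, c = 343 m/s
Formula: f = (c / (2*pi)) * sqrt(S / (V * L))
Compute V * L = 0.0462 * 0.109 = 0.0050358
Compute S / (V * L) = 0.0464 / 0.0050358 = 9.214
Compute sqrt(9.214) = 3.035457
Compute c / (2*pi) = 343 / 6.283185 = 54.590148
f = 54.590148 * 3.035457 = 165.71

165.71 Hz


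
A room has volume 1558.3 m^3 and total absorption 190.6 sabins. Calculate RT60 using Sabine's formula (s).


Given values:
  V = 1558.3 m^3
  A = 190.6 sabins
Formula: RT60 = 0.161 * V / A
Numerator: 0.161 * 1558.3 = 250.8863
RT60 = 250.8863 / 190.6 = 1.316

1.316 s


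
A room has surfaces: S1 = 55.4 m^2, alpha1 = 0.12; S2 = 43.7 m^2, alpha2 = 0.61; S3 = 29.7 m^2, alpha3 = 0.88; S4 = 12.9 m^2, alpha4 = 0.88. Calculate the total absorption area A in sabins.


Given surfaces:
  Surface 1: 55.4 * 0.12 = 6.648
  Surface 2: 43.7 * 0.61 = 26.657
  Surface 3: 29.7 * 0.88 = 26.136
  Surface 4: 12.9 * 0.88 = 11.352
Formula: A = sum(Si * alpha_i)
A = 6.648 + 26.657 + 26.136 + 11.352
A = 70.79

70.79 sabins


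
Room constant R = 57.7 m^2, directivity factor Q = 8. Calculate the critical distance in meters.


Given values:
  R = 57.7 m^2, Q = 8
Formula: d_c = 0.141 * sqrt(Q * R)
Compute Q * R = 8 * 57.7 = 461.6
Compute sqrt(461.6) = 21.4849
d_c = 0.141 * 21.4849 = 3.029

3.029 m


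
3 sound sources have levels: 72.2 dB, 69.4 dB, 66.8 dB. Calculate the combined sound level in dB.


Formula: L_total = 10 * log10( sum(10^(Li/10)) )
  Source 1: 10^(72.2/10) = 16595869.0744
  Source 2: 10^(69.4/10) = 8709635.8996
  Source 3: 10^(66.8/10) = 4786300.9232
Sum of linear values = 30091805.8972
L_total = 10 * log10(30091805.8972) = 74.78

74.78 dB


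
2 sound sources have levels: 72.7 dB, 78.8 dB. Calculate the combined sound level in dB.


Formula: L_total = 10 * log10( sum(10^(Li/10)) )
  Source 1: 10^(72.7/10) = 18620871.3666
  Source 2: 10^(78.8/10) = 75857757.5029
Sum of linear values = 94478628.8695
L_total = 10 * log10(94478628.8695) = 79.75

79.75 dB


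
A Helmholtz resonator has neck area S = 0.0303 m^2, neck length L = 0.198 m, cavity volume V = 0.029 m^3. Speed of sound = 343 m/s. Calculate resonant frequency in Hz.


Given values:
  S = 0.0303 m^2, L = 0.198 m, V = 0.029 m^3, c = 343 m/s
Formula: f = (c / (2*pi)) * sqrt(S / (V * L))
Compute V * L = 0.029 * 0.198 = 0.005742
Compute S / (V * L) = 0.0303 / 0.005742 = 5.2769
Compute sqrt(5.2769) = 2.29715
Compute c / (2*pi) = 343 / 6.283185 = 54.590148
f = 54.590148 * 2.29715 = 125.4

125.4 Hz


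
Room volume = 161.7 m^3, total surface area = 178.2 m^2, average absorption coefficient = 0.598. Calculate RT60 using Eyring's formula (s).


Given values:
  V = 161.7 m^3, S = 178.2 m^2, alpha = 0.598
Formula: RT60 = 0.161 * V / (-S * ln(1 - alpha))
Compute ln(1 - 0.598) = ln(0.402) = -0.911303
Denominator: -178.2 * -0.911303 = 162.3942
Numerator: 0.161 * 161.7 = 26.0337
RT60 = 26.0337 / 162.3942 = 0.16

0.16 s


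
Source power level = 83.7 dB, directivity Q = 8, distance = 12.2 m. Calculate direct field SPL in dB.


Given values:
  Lw = 83.7 dB, Q = 8, r = 12.2 m
Formula: SPL = Lw + 10 * log10(Q / (4 * pi * r^2))
Compute 4 * pi * r^2 = 4 * pi * 12.2^2 = 1870.3786
Compute Q / denom = 8 / 1870.3786 = 0.00427721
Compute 10 * log10(0.00427721) = -23.6884
SPL = 83.7 + (-23.6884) = 60.01

60.01 dB


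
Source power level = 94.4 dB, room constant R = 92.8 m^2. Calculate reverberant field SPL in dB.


Given values:
  Lw = 94.4 dB, R = 92.8 m^2
Formula: SPL = Lw + 10 * log10(4 / R)
Compute 4 / R = 4 / 92.8 = 0.043103
Compute 10 * log10(0.043103) = -13.6549
SPL = 94.4 + (-13.6549) = 80.75

80.75 dB


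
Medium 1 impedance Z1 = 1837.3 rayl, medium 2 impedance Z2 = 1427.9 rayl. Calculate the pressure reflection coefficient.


Given values:
  Z1 = 1837.3 rayl, Z2 = 1427.9 rayl
Formula: R = (Z2 - Z1) / (Z2 + Z1)
Numerator: Z2 - Z1 = 1427.9 - 1837.3 = -409.4
Denominator: Z2 + Z1 = 1427.9 + 1837.3 = 3265.2
R = -409.4 / 3265.2 = -0.1254

-0.1254


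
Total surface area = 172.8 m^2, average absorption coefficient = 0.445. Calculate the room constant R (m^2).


Given values:
  S = 172.8 m^2, alpha = 0.445
Formula: R = S * alpha / (1 - alpha)
Numerator: 172.8 * 0.445 = 76.896
Denominator: 1 - 0.445 = 0.555
R = 76.896 / 0.555 = 138.55

138.55 m^2


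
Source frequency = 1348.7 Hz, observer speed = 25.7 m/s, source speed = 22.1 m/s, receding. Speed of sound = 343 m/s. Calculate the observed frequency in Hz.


Given values:
  f_s = 1348.7 Hz, v_o = 25.7 m/s, v_s = 22.1 m/s
  Direction: receding
Formula: f_o = f_s * (c - v_o) / (c + v_s)
Numerator: c - v_o = 343 - 25.7 = 317.3
Denominator: c + v_s = 343 + 22.1 = 365.1
f_o = 1348.7 * 317.3 / 365.1 = 1172.12

1172.12 Hz


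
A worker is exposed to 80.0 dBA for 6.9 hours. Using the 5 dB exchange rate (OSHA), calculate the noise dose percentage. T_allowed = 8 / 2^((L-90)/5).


Given values:
  L = 80.0 dBA, T = 6.9 hours
Formula: T_allowed = 8 / 2^((L - 90) / 5)
Compute exponent: (80.0 - 90) / 5 = -2.0
Compute 2^(-2.0) = 0.25
T_allowed = 8 / 0.25 = 32.0 hours
Dose = (T / T_allowed) * 100
Dose = (6.9 / 32.0) * 100 = 21.56

21.56 %


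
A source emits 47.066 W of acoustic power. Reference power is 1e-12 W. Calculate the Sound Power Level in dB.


Given values:
  W = 47.066 W
  W_ref = 1e-12 W
Formula: SWL = 10 * log10(W / W_ref)
Compute ratio: W / W_ref = 47066000000000
Compute log10: log10(47066000000000) = 13.672707
Multiply: SWL = 10 * 13.672707 = 136.73

136.73 dB


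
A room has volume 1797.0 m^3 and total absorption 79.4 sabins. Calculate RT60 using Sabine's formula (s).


Given values:
  V = 1797.0 m^3
  A = 79.4 sabins
Formula: RT60 = 0.161 * V / A
Numerator: 0.161 * 1797.0 = 289.317
RT60 = 289.317 / 79.4 = 3.644

3.644 s


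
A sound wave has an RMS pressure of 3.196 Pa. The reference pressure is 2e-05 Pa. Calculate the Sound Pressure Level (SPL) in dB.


Given values:
  p = 3.196 Pa
  p_ref = 2e-05 Pa
Formula: SPL = 20 * log10(p / p_ref)
Compute ratio: p / p_ref = 3.196 / 2e-05 = 159800
Compute log10: log10(159800) = 5.203577
Multiply: SPL = 20 * 5.203577 = 104.07

104.07 dB


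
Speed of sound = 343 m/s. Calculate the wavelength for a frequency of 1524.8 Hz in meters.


Given values:
  c = 343 m/s, f = 1524.8 Hz
Formula: lambda = c / f
lambda = 343 / 1524.8
lambda = 0.2249

0.2249 m


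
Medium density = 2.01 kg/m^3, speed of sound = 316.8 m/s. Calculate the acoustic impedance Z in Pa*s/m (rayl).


Given values:
  rho = 2.01 kg/m^3
  c = 316.8 m/s
Formula: Z = rho * c
Z = 2.01 * 316.8
Z = 636.77

636.77 rayl


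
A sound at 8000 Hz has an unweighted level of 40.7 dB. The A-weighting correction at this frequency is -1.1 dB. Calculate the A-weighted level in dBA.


Given values:
  SPL = 40.7 dB
  A-weighting at 8000 Hz = -1.1 dB
Formula: L_A = SPL + A_weight
L_A = 40.7 + (-1.1)
L_A = 39.6

39.6 dBA


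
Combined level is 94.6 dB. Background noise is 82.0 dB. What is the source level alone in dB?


Given values:
  L_total = 94.6 dB, L_bg = 82.0 dB
Formula: L_source = 10 * log10(10^(L_total/10) - 10^(L_bg/10))
Convert to linear:
  10^(94.6/10) = 2884031503.1266
  10^(82.0/10) = 158489319.2461
Difference: 2884031503.1266 - 158489319.2461 = 2725542183.8805
L_source = 10 * log10(2725542183.8805) = 94.35

94.35 dB


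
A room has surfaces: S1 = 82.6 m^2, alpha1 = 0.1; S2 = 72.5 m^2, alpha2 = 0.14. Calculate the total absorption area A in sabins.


Given surfaces:
  Surface 1: 82.6 * 0.1 = 8.26
  Surface 2: 72.5 * 0.14 = 10.15
Formula: A = sum(Si * alpha_i)
A = 8.26 + 10.15
A = 18.41

18.41 sabins


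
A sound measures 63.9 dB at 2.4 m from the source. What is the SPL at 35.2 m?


Given values:
  SPL1 = 63.9 dB, r1 = 2.4 m, r2 = 35.2 m
Formula: SPL2 = SPL1 - 20 * log10(r2 / r1)
Compute ratio: r2 / r1 = 35.2 / 2.4 = 14.6667
Compute log10: log10(14.6667) = 1.166332
Compute drop: 20 * 1.166332 = 23.3266
SPL2 = 63.9 - 23.3266 = 40.57

40.57 dB


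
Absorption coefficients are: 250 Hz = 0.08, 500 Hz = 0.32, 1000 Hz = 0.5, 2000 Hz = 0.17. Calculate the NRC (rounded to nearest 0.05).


Given values:
  a_250 = 0.08, a_500 = 0.32
  a_1000 = 0.5, a_2000 = 0.17
Formula: NRC = (a250 + a500 + a1000 + a2000) / 4
Sum = 0.08 + 0.32 + 0.5 + 0.17 = 1.07
NRC = 1.07 / 4 = 0.2675
Rounded to nearest 0.05: 0.25

0.25


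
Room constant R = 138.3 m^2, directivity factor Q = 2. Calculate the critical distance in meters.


Given values:
  R = 138.3 m^2, Q = 2
Formula: d_c = 0.141 * sqrt(Q * R)
Compute Q * R = 2 * 138.3 = 276.6
Compute sqrt(276.6) = 16.6313
d_c = 0.141 * 16.6313 = 2.345

2.345 m


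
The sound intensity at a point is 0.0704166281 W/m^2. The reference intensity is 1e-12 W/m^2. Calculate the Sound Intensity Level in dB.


Given values:
  I = 0.0704166281 W/m^2
  I_ref = 1e-12 W/m^2
Formula: SIL = 10 * log10(I / I_ref)
Compute ratio: I / I_ref = 70416628100
Compute log10: log10(70416628100) = 10.847675
Multiply: SIL = 10 * 10.847675 = 108.48

108.48 dB


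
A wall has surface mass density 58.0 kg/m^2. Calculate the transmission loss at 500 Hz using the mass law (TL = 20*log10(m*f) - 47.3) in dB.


Given values:
  m = 58.0 kg/m^2, f = 500 Hz
Formula: TL = 20 * log10(m * f) - 47.3
Compute m * f = 58.0 * 500 = 29000.0
Compute log10(29000.0) = 4.462398
Compute 20 * 4.462398 = 89.248
TL = 89.248 - 47.3 = 41.95

41.95 dB


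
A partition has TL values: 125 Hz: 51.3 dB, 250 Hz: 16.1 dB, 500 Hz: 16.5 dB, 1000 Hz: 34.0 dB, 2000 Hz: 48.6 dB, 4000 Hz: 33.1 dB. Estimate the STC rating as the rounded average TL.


Given TL values at each frequency:
  125 Hz: 51.3 dB
  250 Hz: 16.1 dB
  500 Hz: 16.5 dB
  1000 Hz: 34.0 dB
  2000 Hz: 48.6 dB
  4000 Hz: 33.1 dB
Formula: STC ~ round(average of TL values)
Sum = 51.3 + 16.1 + 16.5 + 34.0 + 48.6 + 33.1 = 199.6
Average = 199.6 / 6 = 33.27
Rounded: 33

33


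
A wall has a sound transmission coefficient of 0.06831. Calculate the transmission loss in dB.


Given values:
  tau = 0.06831
Formula: TL = 10 * log10(1 / tau)
Compute 1 / tau = 1 / 0.06831 = 14.6391
Compute log10(14.6391) = 1.165514
TL = 10 * 1.165514 = 11.66

11.66 dB


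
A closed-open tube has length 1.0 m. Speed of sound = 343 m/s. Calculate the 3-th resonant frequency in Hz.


Given values:
  Tube type: closed-open, L = 1.0 m, c = 343 m/s, n = 3
Formula: f_n = (2n - 1) * c / (4 * L)
Compute 2n - 1 = 2*3 - 1 = 5
Compute 4 * L = 4 * 1.0 = 4.0
f = 5 * 343 / 4.0
f = 428.75

428.75 Hz


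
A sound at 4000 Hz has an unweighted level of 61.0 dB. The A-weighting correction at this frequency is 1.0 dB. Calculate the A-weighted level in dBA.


Given values:
  SPL = 61.0 dB
  A-weighting at 4000 Hz = 1.0 dB
Formula: L_A = SPL + A_weight
L_A = 61.0 + (1.0)
L_A = 62.0

62.0 dBA


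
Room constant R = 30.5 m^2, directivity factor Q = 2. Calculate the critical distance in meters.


Given values:
  R = 30.5 m^2, Q = 2
Formula: d_c = 0.141 * sqrt(Q * R)
Compute Q * R = 2 * 30.5 = 61.0
Compute sqrt(61.0) = 7.8102
d_c = 0.141 * 7.8102 = 1.101

1.101 m


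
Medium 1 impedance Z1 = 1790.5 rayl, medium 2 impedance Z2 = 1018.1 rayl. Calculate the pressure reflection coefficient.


Given values:
  Z1 = 1790.5 rayl, Z2 = 1018.1 rayl
Formula: R = (Z2 - Z1) / (Z2 + Z1)
Numerator: Z2 - Z1 = 1018.1 - 1790.5 = -772.4
Denominator: Z2 + Z1 = 1018.1 + 1790.5 = 2808.6
R = -772.4 / 2808.6 = -0.275

-0.275


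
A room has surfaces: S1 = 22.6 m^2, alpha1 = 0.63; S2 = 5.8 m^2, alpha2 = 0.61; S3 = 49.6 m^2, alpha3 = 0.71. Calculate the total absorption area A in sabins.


Given surfaces:
  Surface 1: 22.6 * 0.63 = 14.238
  Surface 2: 5.8 * 0.61 = 3.538
  Surface 3: 49.6 * 0.71 = 35.216
Formula: A = sum(Si * alpha_i)
A = 14.238 + 3.538 + 35.216
A = 52.99

52.99 sabins


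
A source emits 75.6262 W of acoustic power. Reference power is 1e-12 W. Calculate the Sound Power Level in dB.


Given values:
  W = 75.6262 W
  W_ref = 1e-12 W
Formula: SWL = 10 * log10(W / W_ref)
Compute ratio: W / W_ref = 75626200000000
Compute log10: log10(75626200000000) = 13.878672
Multiply: SWL = 10 * 13.878672 = 138.79

138.79 dB


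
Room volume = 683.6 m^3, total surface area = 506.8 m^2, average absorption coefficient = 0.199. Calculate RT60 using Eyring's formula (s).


Given values:
  V = 683.6 m^3, S = 506.8 m^2, alpha = 0.199
Formula: RT60 = 0.161 * V / (-S * ln(1 - alpha))
Compute ln(1 - 0.199) = ln(0.801) = -0.221894
Denominator: -506.8 * -0.221894 = 112.4559
Numerator: 0.161 * 683.6 = 110.0596
RT60 = 110.0596 / 112.4559 = 0.979

0.979 s


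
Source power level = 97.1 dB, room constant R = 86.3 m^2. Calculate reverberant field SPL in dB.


Given values:
  Lw = 97.1 dB, R = 86.3 m^2
Formula: SPL = Lw + 10 * log10(4 / R)
Compute 4 / R = 4 / 86.3 = 0.04635
Compute 10 * log10(0.04635) = -13.3395
SPL = 97.1 + (-13.3395) = 83.76

83.76 dB


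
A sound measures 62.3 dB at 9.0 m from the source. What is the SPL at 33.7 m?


Given values:
  SPL1 = 62.3 dB, r1 = 9.0 m, r2 = 33.7 m
Formula: SPL2 = SPL1 - 20 * log10(r2 / r1)
Compute ratio: r2 / r1 = 33.7 / 9.0 = 3.7444
Compute log10: log10(3.7444) = 0.573382
Compute drop: 20 * 0.573382 = 11.4676
SPL2 = 62.3 - 11.4676 = 50.83

50.83 dB


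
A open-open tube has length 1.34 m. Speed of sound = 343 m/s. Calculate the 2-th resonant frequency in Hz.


Given values:
  Tube type: open-open, L = 1.34 m, c = 343 m/s, n = 2
Formula: f_n = n * c / (2 * L)
Compute 2 * L = 2 * 1.34 = 2.68
f = 2 * 343 / 2.68
f = 255.97

255.97 Hz


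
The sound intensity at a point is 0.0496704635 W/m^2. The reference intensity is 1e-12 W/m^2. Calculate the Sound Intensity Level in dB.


Given values:
  I = 0.0496704635 W/m^2
  I_ref = 1e-12 W/m^2
Formula: SIL = 10 * log10(I / I_ref)
Compute ratio: I / I_ref = 49670463500
Compute log10: log10(49670463500) = 10.696098
Multiply: SIL = 10 * 10.696098 = 106.96

106.96 dB


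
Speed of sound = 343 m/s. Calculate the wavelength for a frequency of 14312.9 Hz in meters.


Given values:
  c = 343 m/s, f = 14312.9 Hz
Formula: lambda = c / f
lambda = 343 / 14312.9
lambda = 0.024

0.024 m


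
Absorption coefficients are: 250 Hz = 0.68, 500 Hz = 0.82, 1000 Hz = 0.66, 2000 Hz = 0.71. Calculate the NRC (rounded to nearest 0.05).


Given values:
  a_250 = 0.68, a_500 = 0.82
  a_1000 = 0.66, a_2000 = 0.71
Formula: NRC = (a250 + a500 + a1000 + a2000) / 4
Sum = 0.68 + 0.82 + 0.66 + 0.71 = 2.87
NRC = 2.87 / 4 = 0.7175
Rounded to nearest 0.05: 0.7

0.7


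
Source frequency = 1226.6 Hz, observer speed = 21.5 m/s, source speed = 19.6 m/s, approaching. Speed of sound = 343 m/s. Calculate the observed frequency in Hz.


Given values:
  f_s = 1226.6 Hz, v_o = 21.5 m/s, v_s = 19.6 m/s
  Direction: approaching
Formula: f_o = f_s * (c + v_o) / (c - v_s)
Numerator: c + v_o = 343 + 21.5 = 364.5
Denominator: c - v_s = 343 - 19.6 = 323.4
f_o = 1226.6 * 364.5 / 323.4 = 1382.49

1382.49 Hz


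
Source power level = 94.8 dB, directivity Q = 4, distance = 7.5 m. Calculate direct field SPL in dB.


Given values:
  Lw = 94.8 dB, Q = 4, r = 7.5 m
Formula: SPL = Lw + 10 * log10(Q / (4 * pi * r^2))
Compute 4 * pi * r^2 = 4 * pi * 7.5^2 = 706.8583
Compute Q / denom = 4 / 706.8583 = 0.00565884
Compute 10 * log10(0.00565884) = -22.4727
SPL = 94.8 + (-22.4727) = 72.33

72.33 dB


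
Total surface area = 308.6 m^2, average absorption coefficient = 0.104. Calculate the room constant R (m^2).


Given values:
  S = 308.6 m^2, alpha = 0.104
Formula: R = S * alpha / (1 - alpha)
Numerator: 308.6 * 0.104 = 32.0944
Denominator: 1 - 0.104 = 0.896
R = 32.0944 / 0.896 = 35.82

35.82 m^2


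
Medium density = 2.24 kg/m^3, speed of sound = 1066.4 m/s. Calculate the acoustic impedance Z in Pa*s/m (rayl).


Given values:
  rho = 2.24 kg/m^3
  c = 1066.4 m/s
Formula: Z = rho * c
Z = 2.24 * 1066.4
Z = 2388.74

2388.74 rayl


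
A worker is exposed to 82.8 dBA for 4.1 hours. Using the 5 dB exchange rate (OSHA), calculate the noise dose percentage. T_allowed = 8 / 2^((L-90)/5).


Given values:
  L = 82.8 dBA, T = 4.1 hours
Formula: T_allowed = 8 / 2^((L - 90) / 5)
Compute exponent: (82.8 - 90) / 5 = -1.44
Compute 2^(-1.44) = 0.368567
T_allowed = 8 / 0.368567 = 21.705687 hours
Dose = (T / T_allowed) * 100
Dose = (4.1 / 21.705687) * 100 = 18.89

18.89 %


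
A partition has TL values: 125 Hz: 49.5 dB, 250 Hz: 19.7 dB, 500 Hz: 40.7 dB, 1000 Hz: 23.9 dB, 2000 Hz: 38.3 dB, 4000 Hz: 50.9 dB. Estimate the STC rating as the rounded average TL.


Given TL values at each frequency:
  125 Hz: 49.5 dB
  250 Hz: 19.7 dB
  500 Hz: 40.7 dB
  1000 Hz: 23.9 dB
  2000 Hz: 38.3 dB
  4000 Hz: 50.9 dB
Formula: STC ~ round(average of TL values)
Sum = 49.5 + 19.7 + 40.7 + 23.9 + 38.3 + 50.9 = 223.0
Average = 223.0 / 6 = 37.17
Rounded: 37

37


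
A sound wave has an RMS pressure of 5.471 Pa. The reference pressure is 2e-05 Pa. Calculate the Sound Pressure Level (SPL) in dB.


Given values:
  p = 5.471 Pa
  p_ref = 2e-05 Pa
Formula: SPL = 20 * log10(p / p_ref)
Compute ratio: p / p_ref = 5.471 / 2e-05 = 273550
Compute log10: log10(273550) = 5.437037
Multiply: SPL = 20 * 5.437037 = 108.74

108.74 dB


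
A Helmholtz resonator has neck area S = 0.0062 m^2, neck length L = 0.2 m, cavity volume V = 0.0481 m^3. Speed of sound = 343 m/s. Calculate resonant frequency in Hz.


Given values:
  S = 0.0062 m^2, L = 0.2 m, V = 0.0481 m^3, c = 343 m/s
Formula: f = (c / (2*pi)) * sqrt(S / (V * L))
Compute V * L = 0.0481 * 0.2 = 0.00962
Compute S / (V * L) = 0.0062 / 0.00962 = 0.6445
Compute sqrt(0.6445) = 0.802808
Compute c / (2*pi) = 343 / 6.283185 = 54.590148
f = 54.590148 * 0.802808 = 43.83

43.83 Hz


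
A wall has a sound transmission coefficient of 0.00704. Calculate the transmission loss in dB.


Given values:
  tau = 0.00704
Formula: TL = 10 * log10(1 / tau)
Compute 1 / tau = 1 / 0.00704 = 142.0455
Compute log10(142.0455) = 2.152427
TL = 10 * 2.152427 = 21.52

21.52 dB


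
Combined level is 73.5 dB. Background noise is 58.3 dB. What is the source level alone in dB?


Given values:
  L_total = 73.5 dB, L_bg = 58.3 dB
Formula: L_source = 10 * log10(10^(L_total/10) - 10^(L_bg/10))
Convert to linear:
  10^(73.5/10) = 22387211.3857
  10^(58.3/10) = 676082.9754
Difference: 22387211.3857 - 676082.9754 = 21711128.4103
L_source = 10 * log10(21711128.4103) = 73.37

73.37 dB


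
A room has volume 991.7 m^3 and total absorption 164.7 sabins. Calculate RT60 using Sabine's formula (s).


Given values:
  V = 991.7 m^3
  A = 164.7 sabins
Formula: RT60 = 0.161 * V / A
Numerator: 0.161 * 991.7 = 159.6637
RT60 = 159.6637 / 164.7 = 0.969

0.969 s


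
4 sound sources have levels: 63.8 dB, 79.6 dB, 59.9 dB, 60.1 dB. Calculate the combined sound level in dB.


Formula: L_total = 10 * log10( sum(10^(Li/10)) )
  Source 1: 10^(63.8/10) = 2398832.919
  Source 2: 10^(79.6/10) = 91201083.9356
  Source 3: 10^(59.9/10) = 977237.221
  Source 4: 10^(60.1/10) = 1023292.9923
Sum of linear values = 95600447.0679
L_total = 10 * log10(95600447.0679) = 79.8

79.8 dB


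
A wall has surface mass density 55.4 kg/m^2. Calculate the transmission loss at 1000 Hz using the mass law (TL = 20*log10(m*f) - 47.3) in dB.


Given values:
  m = 55.4 kg/m^2, f = 1000 Hz
Formula: TL = 20 * log10(m * f) - 47.3
Compute m * f = 55.4 * 1000 = 55400.0
Compute log10(55400.0) = 4.74351
Compute 20 * 4.74351 = 94.8702
TL = 94.8702 - 47.3 = 47.57

47.57 dB


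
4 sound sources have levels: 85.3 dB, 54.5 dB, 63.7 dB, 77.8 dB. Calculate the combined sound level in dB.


Formula: L_total = 10 * log10( sum(10^(Li/10)) )
  Source 1: 10^(85.3/10) = 338844156.1392
  Source 2: 10^(54.5/10) = 281838.2931
  Source 3: 10^(63.7/10) = 2344228.8153
  Source 4: 10^(77.8/10) = 60255958.6074
Sum of linear values = 401726181.855
L_total = 10 * log10(401726181.855) = 86.04

86.04 dB


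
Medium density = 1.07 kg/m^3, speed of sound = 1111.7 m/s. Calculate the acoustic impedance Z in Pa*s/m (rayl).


Given values:
  rho = 1.07 kg/m^3
  c = 1111.7 m/s
Formula: Z = rho * c
Z = 1.07 * 1111.7
Z = 1189.52

1189.52 rayl


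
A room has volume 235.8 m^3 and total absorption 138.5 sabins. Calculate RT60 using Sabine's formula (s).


Given values:
  V = 235.8 m^3
  A = 138.5 sabins
Formula: RT60 = 0.161 * V / A
Numerator: 0.161 * 235.8 = 37.9638
RT60 = 37.9638 / 138.5 = 0.274

0.274 s


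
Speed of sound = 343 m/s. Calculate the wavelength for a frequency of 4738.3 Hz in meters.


Given values:
  c = 343 m/s, f = 4738.3 Hz
Formula: lambda = c / f
lambda = 343 / 4738.3
lambda = 0.0724

0.0724 m


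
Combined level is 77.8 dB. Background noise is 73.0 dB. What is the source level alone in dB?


Given values:
  L_total = 77.8 dB, L_bg = 73.0 dB
Formula: L_source = 10 * log10(10^(L_total/10) - 10^(L_bg/10))
Convert to linear:
  10^(77.8/10) = 60255958.6074
  10^(73.0/10) = 19952623.1497
Difference: 60255958.6074 - 19952623.1497 = 40303335.4577
L_source = 10 * log10(40303335.4577) = 76.05

76.05 dB


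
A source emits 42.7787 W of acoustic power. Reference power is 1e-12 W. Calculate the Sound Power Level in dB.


Given values:
  W = 42.7787 W
  W_ref = 1e-12 W
Formula: SWL = 10 * log10(W / W_ref)
Compute ratio: W / W_ref = 42778700000000
Compute log10: log10(42778700000000) = 13.631228
Multiply: SWL = 10 * 13.631228 = 136.31

136.31 dB


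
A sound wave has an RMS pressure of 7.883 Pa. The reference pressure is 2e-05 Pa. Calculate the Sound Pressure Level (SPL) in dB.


Given values:
  p = 7.883 Pa
  p_ref = 2e-05 Pa
Formula: SPL = 20 * log10(p / p_ref)
Compute ratio: p / p_ref = 7.883 / 2e-05 = 394150
Compute log10: log10(394150) = 5.595662
Multiply: SPL = 20 * 5.595662 = 111.91

111.91 dB


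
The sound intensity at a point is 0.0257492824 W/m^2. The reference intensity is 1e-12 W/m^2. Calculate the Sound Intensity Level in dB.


Given values:
  I = 0.0257492824 W/m^2
  I_ref = 1e-12 W/m^2
Formula: SIL = 10 * log10(I / I_ref)
Compute ratio: I / I_ref = 25749282400
Compute log10: log10(25749282400) = 10.410765
Multiply: SIL = 10 * 10.410765 = 104.11

104.11 dB


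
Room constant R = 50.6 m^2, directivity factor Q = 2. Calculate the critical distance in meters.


Given values:
  R = 50.6 m^2, Q = 2
Formula: d_c = 0.141 * sqrt(Q * R)
Compute Q * R = 2 * 50.6 = 101.2
Compute sqrt(101.2) = 10.0598
d_c = 0.141 * 10.0598 = 1.418

1.418 m


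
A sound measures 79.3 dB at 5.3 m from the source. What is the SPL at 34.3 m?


Given values:
  SPL1 = 79.3 dB, r1 = 5.3 m, r2 = 34.3 m
Formula: SPL2 = SPL1 - 20 * log10(r2 / r1)
Compute ratio: r2 / r1 = 34.3 / 5.3 = 6.4717
Compute log10: log10(6.4717) = 0.811018
Compute drop: 20 * 0.811018 = 16.2204
SPL2 = 79.3 - 16.2204 = 63.08

63.08 dB


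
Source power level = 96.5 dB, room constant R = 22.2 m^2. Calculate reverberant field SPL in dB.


Given values:
  Lw = 96.5 dB, R = 22.2 m^2
Formula: SPL = Lw + 10 * log10(4 / R)
Compute 4 / R = 4 / 22.2 = 0.18018
Compute 10 * log10(0.18018) = -7.4429
SPL = 96.5 + (-7.4429) = 89.06

89.06 dB


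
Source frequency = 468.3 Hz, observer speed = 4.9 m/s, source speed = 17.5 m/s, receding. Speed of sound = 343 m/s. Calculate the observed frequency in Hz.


Given values:
  f_s = 468.3 Hz, v_o = 4.9 m/s, v_s = 17.5 m/s
  Direction: receding
Formula: f_o = f_s * (c - v_o) / (c + v_s)
Numerator: c - v_o = 343 - 4.9 = 338.1
Denominator: c + v_s = 343 + 17.5 = 360.5
f_o = 468.3 * 338.1 / 360.5 = 439.2

439.2 Hz


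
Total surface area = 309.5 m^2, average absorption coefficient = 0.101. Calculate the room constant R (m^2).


Given values:
  S = 309.5 m^2, alpha = 0.101
Formula: R = S * alpha / (1 - alpha)
Numerator: 309.5 * 0.101 = 31.2595
Denominator: 1 - 0.101 = 0.899
R = 31.2595 / 0.899 = 34.77

34.77 m^2


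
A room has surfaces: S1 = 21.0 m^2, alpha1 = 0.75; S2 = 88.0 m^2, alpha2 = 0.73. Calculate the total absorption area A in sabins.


Given surfaces:
  Surface 1: 21.0 * 0.75 = 15.75
  Surface 2: 88.0 * 0.73 = 64.24
Formula: A = sum(Si * alpha_i)
A = 15.75 + 64.24
A = 79.99

79.99 sabins


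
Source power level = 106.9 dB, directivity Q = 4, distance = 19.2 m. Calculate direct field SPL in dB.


Given values:
  Lw = 106.9 dB, Q = 4, r = 19.2 m
Formula: SPL = Lw + 10 * log10(Q / (4 * pi * r^2))
Compute 4 * pi * r^2 = 4 * pi * 19.2^2 = 4632.4669
Compute Q / denom = 4 / 4632.4669 = 0.00086347
Compute 10 * log10(0.00086347) = -30.6375
SPL = 106.9 + (-30.6375) = 76.26

76.26 dB


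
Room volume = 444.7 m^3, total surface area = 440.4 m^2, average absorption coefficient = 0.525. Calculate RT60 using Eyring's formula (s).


Given values:
  V = 444.7 m^3, S = 440.4 m^2, alpha = 0.525
Formula: RT60 = 0.161 * V / (-S * ln(1 - alpha))
Compute ln(1 - 0.525) = ln(0.475) = -0.74444
Denominator: -440.4 * -0.74444 = 327.8514
Numerator: 0.161 * 444.7 = 71.5967
RT60 = 71.5967 / 327.8514 = 0.218

0.218 s


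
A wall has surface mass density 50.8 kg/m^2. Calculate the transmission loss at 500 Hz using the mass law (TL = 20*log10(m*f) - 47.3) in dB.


Given values:
  m = 50.8 kg/m^2, f = 500 Hz
Formula: TL = 20 * log10(m * f) - 47.3
Compute m * f = 50.8 * 500 = 25400.0
Compute log10(25400.0) = 4.404834
Compute 20 * 4.404834 = 88.0967
TL = 88.0967 - 47.3 = 40.8

40.8 dB


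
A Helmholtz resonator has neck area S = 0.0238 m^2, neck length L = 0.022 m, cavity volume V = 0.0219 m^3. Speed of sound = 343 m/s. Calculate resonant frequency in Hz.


Given values:
  S = 0.0238 m^2, L = 0.022 m, V = 0.0219 m^3, c = 343 m/s
Formula: f = (c / (2*pi)) * sqrt(S / (V * L))
Compute V * L = 0.0219 * 0.022 = 0.0004818
Compute S / (V * L) = 0.0238 / 0.0004818 = 49.3981
Compute sqrt(49.3981) = 7.028378
Compute c / (2*pi) = 343 / 6.283185 = 54.590148
f = 54.590148 * 7.028378 = 383.68

383.68 Hz


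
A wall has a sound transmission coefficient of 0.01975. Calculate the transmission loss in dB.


Given values:
  tau = 0.01975
Formula: TL = 10 * log10(1 / tau)
Compute 1 / tau = 1 / 0.01975 = 50.6329
Compute log10(50.6329) = 1.704433
TL = 10 * 1.704433 = 17.04

17.04 dB


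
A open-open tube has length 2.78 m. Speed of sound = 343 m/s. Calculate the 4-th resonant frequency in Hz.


Given values:
  Tube type: open-open, L = 2.78 m, c = 343 m/s, n = 4
Formula: f_n = n * c / (2 * L)
Compute 2 * L = 2 * 2.78 = 5.56
f = 4 * 343 / 5.56
f = 246.76

246.76 Hz


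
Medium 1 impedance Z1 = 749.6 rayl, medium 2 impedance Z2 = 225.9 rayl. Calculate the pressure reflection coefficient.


Given values:
  Z1 = 749.6 rayl, Z2 = 225.9 rayl
Formula: R = (Z2 - Z1) / (Z2 + Z1)
Numerator: Z2 - Z1 = 225.9 - 749.6 = -523.7
Denominator: Z2 + Z1 = 225.9 + 749.6 = 975.5
R = -523.7 / 975.5 = -0.5369

-0.5369


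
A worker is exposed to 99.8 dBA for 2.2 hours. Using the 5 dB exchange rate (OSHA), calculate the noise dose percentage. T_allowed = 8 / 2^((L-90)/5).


Given values:
  L = 99.8 dBA, T = 2.2 hours
Formula: T_allowed = 8 / 2^((L - 90) / 5)
Compute exponent: (99.8 - 90) / 5 = 1.96
Compute 2^(1.96) = 3.89062
T_allowed = 8 / 3.89062 = 2.056228 hours
Dose = (T / T_allowed) * 100
Dose = (2.2 / 2.056228) * 100 = 106.99

106.99 %


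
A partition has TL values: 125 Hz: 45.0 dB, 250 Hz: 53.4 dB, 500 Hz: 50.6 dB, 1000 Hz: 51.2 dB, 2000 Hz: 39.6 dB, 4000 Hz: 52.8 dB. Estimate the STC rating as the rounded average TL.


Given TL values at each frequency:
  125 Hz: 45.0 dB
  250 Hz: 53.4 dB
  500 Hz: 50.6 dB
  1000 Hz: 51.2 dB
  2000 Hz: 39.6 dB
  4000 Hz: 52.8 dB
Formula: STC ~ round(average of TL values)
Sum = 45.0 + 53.4 + 50.6 + 51.2 + 39.6 + 52.8 = 292.6
Average = 292.6 / 6 = 48.77
Rounded: 49

49


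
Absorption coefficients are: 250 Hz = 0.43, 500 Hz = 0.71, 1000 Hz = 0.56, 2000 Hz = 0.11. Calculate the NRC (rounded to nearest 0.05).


Given values:
  a_250 = 0.43, a_500 = 0.71
  a_1000 = 0.56, a_2000 = 0.11
Formula: NRC = (a250 + a500 + a1000 + a2000) / 4
Sum = 0.43 + 0.71 + 0.56 + 0.11 = 1.81
NRC = 1.81 / 4 = 0.4525
Rounded to nearest 0.05: 0.45

0.45


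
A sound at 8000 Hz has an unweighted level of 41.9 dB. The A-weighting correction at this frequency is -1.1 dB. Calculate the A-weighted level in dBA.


Given values:
  SPL = 41.9 dB
  A-weighting at 8000 Hz = -1.1 dB
Formula: L_A = SPL + A_weight
L_A = 41.9 + (-1.1)
L_A = 40.8

40.8 dBA


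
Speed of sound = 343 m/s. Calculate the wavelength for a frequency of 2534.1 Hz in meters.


Given values:
  c = 343 m/s, f = 2534.1 Hz
Formula: lambda = c / f
lambda = 343 / 2534.1
lambda = 0.1354

0.1354 m
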